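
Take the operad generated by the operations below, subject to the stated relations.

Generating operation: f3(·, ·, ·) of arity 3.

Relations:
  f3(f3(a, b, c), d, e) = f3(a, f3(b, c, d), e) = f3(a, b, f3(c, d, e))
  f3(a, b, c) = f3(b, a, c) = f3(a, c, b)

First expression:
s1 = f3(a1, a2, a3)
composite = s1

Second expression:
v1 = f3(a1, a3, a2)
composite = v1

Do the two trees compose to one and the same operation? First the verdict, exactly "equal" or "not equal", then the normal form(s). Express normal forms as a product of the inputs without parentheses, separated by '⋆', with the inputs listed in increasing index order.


equal; the common form is a1 ⋆ a2 ⋆ a3


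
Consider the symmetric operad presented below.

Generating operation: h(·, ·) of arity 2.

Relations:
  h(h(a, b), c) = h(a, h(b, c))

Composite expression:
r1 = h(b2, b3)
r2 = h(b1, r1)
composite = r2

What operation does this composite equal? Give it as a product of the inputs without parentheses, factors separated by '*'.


b1 * b2 * b3

Every regrouping of h is equal, so read the b-inputs in written order.
h(b2, b3) unparenthesizes to b2 * b3
h(b1, h(b2, b3)) unparenthesizes to b1 * b2 * b3


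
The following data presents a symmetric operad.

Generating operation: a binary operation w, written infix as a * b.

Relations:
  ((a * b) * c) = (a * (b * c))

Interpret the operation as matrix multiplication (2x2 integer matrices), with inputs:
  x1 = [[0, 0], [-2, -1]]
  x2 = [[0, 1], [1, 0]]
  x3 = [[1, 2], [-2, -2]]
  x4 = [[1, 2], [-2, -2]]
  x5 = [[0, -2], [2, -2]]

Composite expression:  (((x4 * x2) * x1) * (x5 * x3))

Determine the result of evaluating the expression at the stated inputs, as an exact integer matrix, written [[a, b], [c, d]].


(x4 * x2) = [[2, 1], [-2, -2]]
((x4 * x2) * x1) = [[-2, -1], [4, 2]]
(x5 * x3) = [[4, 4], [6, 8]]
(((x4 * x2) * x1) * (x5 * x3)) = [[-14, -16], [28, 32]]

[[-14, -16], [28, 32]]


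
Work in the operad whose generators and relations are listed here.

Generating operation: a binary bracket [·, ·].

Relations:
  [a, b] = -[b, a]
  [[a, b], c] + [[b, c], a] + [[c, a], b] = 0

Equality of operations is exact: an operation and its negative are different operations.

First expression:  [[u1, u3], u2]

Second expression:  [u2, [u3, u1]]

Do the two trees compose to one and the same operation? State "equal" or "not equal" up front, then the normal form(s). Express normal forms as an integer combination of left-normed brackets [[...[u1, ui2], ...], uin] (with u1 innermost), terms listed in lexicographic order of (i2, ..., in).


In normal form, the first expression is [[u1, u3], u2]
In normal form, the second expression is [[u1, u3], u2]
Both agree, so they are equal.

equal — both sides give [[u1, u3], u2]


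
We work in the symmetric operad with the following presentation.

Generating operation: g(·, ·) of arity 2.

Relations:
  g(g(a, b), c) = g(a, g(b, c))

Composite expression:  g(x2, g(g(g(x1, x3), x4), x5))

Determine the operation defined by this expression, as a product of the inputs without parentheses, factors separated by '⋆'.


x2 ⋆ x1 ⋆ x3 ⋆ x4 ⋆ x5

Under associativity of g, the answer is the x's in reading order.
g(x1, x3) flattens to x1 ⋆ x3
g(g(x1, x3), x4) flattens to x1 ⋆ x3 ⋆ x4
g(g(g(x1, x3), x4), x5) flattens to x1 ⋆ x3 ⋆ x4 ⋆ x5
g(x2, g(g(g(x1, x3), x4), x5)) flattens to x2 ⋆ x1 ⋆ x3 ⋆ x4 ⋆ x5


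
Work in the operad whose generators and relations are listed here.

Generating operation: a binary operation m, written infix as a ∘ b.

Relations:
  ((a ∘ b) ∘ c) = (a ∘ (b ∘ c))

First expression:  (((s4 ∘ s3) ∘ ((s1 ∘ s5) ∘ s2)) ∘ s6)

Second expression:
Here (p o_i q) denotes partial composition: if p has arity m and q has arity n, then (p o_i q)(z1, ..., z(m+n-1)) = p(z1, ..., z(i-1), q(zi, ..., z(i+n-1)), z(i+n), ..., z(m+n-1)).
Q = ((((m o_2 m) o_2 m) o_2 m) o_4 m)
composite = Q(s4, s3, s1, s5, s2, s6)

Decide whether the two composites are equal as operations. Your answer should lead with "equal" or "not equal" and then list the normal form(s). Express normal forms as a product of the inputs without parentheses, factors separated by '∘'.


equal — both sides give s4 ∘ s3 ∘ s1 ∘ s5 ∘ s2 ∘ s6

Normal form of the first expression: s4 ∘ s3 ∘ s1 ∘ s5 ∘ s2 ∘ s6
Normal form of the second expression: s4 ∘ s3 ∘ s1 ∘ s5 ∘ s2 ∘ s6
One common form — equal.


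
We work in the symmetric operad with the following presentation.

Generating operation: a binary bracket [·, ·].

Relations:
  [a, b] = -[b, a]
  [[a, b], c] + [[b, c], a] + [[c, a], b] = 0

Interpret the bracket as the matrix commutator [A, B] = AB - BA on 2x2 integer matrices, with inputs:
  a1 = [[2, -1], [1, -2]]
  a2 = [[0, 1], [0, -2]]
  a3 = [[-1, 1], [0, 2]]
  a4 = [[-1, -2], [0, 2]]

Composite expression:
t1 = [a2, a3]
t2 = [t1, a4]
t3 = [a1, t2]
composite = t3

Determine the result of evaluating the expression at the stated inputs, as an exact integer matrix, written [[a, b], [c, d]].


[[-15, 60], [0, 15]]

[a2, a3] = [[0, 5], [0, 0]]
[[a2, a3], a4] = [[0, 15], [0, 0]]
[a1, [[a2, a3], a4]] = [[-15, 60], [0, 15]]


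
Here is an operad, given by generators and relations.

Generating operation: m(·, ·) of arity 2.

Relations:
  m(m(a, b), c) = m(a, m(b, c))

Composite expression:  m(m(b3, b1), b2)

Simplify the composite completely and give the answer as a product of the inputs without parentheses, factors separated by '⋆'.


Under associativity of m, the answer is the b's in reading order.
m(b3, b1) spells out as b3 ⋆ b1
m(m(b3, b1), b2) spells out as b3 ⋆ b1 ⋆ b2

b3 ⋆ b1 ⋆ b2


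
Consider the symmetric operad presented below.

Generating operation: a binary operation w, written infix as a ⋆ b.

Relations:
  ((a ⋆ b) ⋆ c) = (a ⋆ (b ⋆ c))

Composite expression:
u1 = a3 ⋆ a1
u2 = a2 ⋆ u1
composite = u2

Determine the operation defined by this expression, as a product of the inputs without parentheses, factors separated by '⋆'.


a2 ⋆ a3 ⋆ a1

Under associativity of w, the answer is the a's in reading order.
(a3 ⋆ a1) unparenthesizes to a3 ⋆ a1
(a2 ⋆ (a3 ⋆ a1)) unparenthesizes to a2 ⋆ a3 ⋆ a1


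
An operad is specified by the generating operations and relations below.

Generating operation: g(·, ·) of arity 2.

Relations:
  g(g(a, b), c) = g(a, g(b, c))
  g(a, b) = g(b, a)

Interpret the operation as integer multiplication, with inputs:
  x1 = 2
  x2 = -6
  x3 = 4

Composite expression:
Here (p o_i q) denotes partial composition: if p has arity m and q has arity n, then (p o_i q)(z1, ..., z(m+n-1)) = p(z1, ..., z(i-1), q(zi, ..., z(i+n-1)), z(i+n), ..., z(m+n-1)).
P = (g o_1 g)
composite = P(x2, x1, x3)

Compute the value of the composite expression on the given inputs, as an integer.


-48

g(x2, x1) = -12
g(g(x2, x1), x3) = -48


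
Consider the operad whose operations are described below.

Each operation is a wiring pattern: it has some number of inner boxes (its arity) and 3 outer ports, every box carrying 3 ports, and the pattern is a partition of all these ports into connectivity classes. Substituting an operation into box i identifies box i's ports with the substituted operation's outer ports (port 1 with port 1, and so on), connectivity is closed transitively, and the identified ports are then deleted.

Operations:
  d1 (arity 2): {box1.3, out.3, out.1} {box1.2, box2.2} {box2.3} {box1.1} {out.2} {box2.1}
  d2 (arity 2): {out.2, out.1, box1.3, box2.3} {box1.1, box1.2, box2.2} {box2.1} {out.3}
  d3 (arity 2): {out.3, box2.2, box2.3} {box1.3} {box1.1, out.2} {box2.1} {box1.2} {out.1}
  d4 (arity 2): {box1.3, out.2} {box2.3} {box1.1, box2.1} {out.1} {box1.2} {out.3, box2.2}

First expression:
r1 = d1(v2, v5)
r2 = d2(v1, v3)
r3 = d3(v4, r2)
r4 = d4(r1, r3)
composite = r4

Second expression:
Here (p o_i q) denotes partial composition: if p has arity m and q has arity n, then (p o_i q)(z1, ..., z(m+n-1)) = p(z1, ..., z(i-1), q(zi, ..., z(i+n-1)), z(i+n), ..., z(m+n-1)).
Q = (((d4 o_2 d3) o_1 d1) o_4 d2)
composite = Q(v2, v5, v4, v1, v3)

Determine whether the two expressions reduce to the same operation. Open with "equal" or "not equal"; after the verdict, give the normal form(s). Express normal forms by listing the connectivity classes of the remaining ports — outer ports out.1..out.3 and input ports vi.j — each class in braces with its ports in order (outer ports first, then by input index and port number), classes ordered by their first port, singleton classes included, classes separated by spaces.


The first composite normalizes to {out.1} {out.2, v2.3} {out.3, v4.1} {v1.1, v1.2, v3.2} {v1.3, v3.3} {v2.1} {v2.2, v5.2} {v3.1} {v4.2} {v4.3} {v5.1} {v5.3}
The second composite normalizes to {out.1} {out.2, v2.3} {out.3, v4.1} {v1.1, v1.2, v3.2} {v1.3, v3.3} {v2.1} {v2.2, v5.2} {v3.1} {v4.2} {v4.3} {v5.1} {v5.3}
Same normal form: equal.

equal: each reduces to {out.1} {out.2, v2.3} {out.3, v4.1} {v1.1, v1.2, v3.2} {v1.3, v3.3} {v2.1} {v2.2, v5.2} {v3.1} {v4.2} {v4.3} {v5.1} {v5.3}


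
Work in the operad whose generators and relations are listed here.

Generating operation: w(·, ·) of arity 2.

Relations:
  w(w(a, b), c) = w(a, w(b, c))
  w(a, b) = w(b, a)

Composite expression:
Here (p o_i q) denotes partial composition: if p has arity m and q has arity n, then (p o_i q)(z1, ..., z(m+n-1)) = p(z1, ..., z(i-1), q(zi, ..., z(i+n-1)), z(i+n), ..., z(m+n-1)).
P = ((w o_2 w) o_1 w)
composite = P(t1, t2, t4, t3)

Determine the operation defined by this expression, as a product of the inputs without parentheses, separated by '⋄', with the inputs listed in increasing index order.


t1 ⋄ t2 ⋄ t3 ⋄ t4


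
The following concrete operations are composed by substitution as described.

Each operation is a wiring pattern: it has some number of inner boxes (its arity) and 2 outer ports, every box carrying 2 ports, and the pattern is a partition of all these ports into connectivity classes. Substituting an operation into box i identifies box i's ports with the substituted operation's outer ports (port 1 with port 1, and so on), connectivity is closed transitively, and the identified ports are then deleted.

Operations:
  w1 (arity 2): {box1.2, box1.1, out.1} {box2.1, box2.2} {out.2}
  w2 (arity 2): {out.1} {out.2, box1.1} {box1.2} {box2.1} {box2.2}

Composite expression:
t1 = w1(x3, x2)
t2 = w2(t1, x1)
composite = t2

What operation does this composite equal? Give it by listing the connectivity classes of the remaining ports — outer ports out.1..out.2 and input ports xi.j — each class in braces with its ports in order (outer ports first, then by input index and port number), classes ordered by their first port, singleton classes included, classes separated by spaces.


{out.1} {out.2, x3.1, x3.2} {x1.1} {x1.2} {x2.1, x2.2}

Reachability decides: close wires over w2-identified ports.
stage w1: inputs (x3, x2), connectivity {out.1, x3.1, x3.2} {out.2} {x2.1, x2.2}, out.j its boundary
stage w2: inputs (x3, x2, x1), connectivity {out.1} {out.2, x3.1, x3.2} {x1.1} {x1.2} {x2.1, x2.2}, out.j its boundary


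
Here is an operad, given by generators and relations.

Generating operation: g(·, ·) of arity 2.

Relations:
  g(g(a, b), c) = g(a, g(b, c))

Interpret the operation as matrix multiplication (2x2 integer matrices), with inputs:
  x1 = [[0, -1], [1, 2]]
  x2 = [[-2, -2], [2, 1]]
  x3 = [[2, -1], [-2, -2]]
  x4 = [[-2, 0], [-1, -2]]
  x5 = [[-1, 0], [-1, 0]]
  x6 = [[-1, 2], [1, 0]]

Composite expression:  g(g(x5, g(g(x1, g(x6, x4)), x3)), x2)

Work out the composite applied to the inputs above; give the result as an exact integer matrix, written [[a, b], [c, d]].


[[12, 10], [12, 10]]


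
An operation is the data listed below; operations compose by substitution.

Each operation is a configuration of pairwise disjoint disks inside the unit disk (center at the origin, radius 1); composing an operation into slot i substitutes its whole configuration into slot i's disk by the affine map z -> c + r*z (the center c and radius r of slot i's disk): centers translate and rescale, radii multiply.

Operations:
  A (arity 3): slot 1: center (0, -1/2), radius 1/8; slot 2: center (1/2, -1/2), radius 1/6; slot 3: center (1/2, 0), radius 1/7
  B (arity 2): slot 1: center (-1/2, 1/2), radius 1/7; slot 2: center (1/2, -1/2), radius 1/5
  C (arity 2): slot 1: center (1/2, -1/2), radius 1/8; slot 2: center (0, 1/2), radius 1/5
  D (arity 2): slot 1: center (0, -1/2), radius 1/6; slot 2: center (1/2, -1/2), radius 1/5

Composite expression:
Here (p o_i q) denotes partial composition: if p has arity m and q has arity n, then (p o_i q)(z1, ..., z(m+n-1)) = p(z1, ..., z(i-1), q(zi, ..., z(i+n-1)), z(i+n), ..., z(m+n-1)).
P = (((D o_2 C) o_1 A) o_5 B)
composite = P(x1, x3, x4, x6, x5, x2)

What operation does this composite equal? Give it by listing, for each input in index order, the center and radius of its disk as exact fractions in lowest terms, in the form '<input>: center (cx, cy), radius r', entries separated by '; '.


Each x-disk chains the slot maps above it in D; radii multiply.
x1: after 2 affine steps, its disk has center (0, -7/12), radius 1/48
x3: after 2 affine steps, its disk has center (1/12, -7/12), radius 1/36
x4: after 2 affine steps, its disk has center (1/12, -1/2), radius 1/42
x6: after 2 affine steps, its disk has center (3/5, -3/5), radius 1/40
x5: after 3 affine steps, its disk has center (12/25, -19/50), radius 1/175
x2: after 3 affine steps, its disk has center (13/25, -21/50), radius 1/125

x1: center (0, -7/12), radius 1/48; x2: center (13/25, -21/50), radius 1/125; x3: center (1/12, -7/12), radius 1/36; x4: center (1/12, -1/2), radius 1/42; x5: center (12/25, -19/50), radius 1/175; x6: center (3/5, -3/5), radius 1/40


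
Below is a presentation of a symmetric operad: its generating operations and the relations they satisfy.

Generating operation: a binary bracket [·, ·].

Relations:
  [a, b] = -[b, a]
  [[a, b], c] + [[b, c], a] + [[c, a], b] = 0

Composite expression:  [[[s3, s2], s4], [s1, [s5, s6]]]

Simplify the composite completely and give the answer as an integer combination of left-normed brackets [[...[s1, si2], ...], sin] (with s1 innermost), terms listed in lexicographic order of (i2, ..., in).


[[[[[s1, s5], s6], s2], s3], s4] - [[[[[s1, s5], s6], s3], s2], s4] - [[[[[s1, s5], s6], s4], s2], s3] + [[[[[s1, s5], s6], s4], s3], s2] - [[[[[s1, s6], s5], s2], s3], s4] + [[[[[s1, s6], s5], s3], s2], s4] + [[[[[s1, s6], s5], s4], s2], s3] - [[[[[s1, s6], s5], s4], s3], s2]

Antisymmetry and Jacobi reduce to s1-anchored left-normed brackets.
Composite bracket: [[[s3, s2], s4], [s1, [s5, s6]]]
The bracket unfolds into 32 signed words via [a, b] = ab - ba (2^5 = 32).
Keep just the words that open with s1:
  s1s5s6s2s3s4 (sign +1) contributes +[[[[[s1, s5], s6], s2], s3], s4]
  s1s5s6s3s2s4 (sign -1) contributes -[[[[[s1, s5], s6], s3], s2], s4]
  s1s5s6s4s2s3 (sign -1) contributes -[[[[[s1, s5], s6], s4], s2], s3]
  s1s5s6s4s3s2 (sign +1) contributes +[[[[[s1, s5], s6], s4], s3], s2]
  s1s6s5s2s3s4 (sign -1) contributes -[[[[[s1, s6], s5], s2], s3], s4]
  s1s6s5s3s2s4 (sign +1) contributes +[[[[[s1, s6], s5], s3], s2], s4]
  s1s6s5s4s2s3 (sign +1) contributes +[[[[[s1, s6], s5], s4], s2], s3]
  s1s6s5s4s3s2 (sign -1) contributes -[[[[[s1, s6], s5], s4], s3], s2]


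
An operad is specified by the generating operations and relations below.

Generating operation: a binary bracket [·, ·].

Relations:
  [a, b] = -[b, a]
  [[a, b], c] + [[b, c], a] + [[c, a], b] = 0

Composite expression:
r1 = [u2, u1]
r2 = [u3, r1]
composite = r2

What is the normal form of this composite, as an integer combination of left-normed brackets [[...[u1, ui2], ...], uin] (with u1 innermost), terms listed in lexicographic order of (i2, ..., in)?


[[u1, u2], u3]

Skip Jacobi rewriting: expand, keep u1-initial words, read off terms.
Composite bracket: [u3, [u2, u1]]
The bracket unfolds into 4 signed words via [a, b] = ab - ba (2^2 = 4).
Words beginning with u1 determine it all:
  u1u2u3 appears with sign +1, giving the term +[[u1, u2], u3]


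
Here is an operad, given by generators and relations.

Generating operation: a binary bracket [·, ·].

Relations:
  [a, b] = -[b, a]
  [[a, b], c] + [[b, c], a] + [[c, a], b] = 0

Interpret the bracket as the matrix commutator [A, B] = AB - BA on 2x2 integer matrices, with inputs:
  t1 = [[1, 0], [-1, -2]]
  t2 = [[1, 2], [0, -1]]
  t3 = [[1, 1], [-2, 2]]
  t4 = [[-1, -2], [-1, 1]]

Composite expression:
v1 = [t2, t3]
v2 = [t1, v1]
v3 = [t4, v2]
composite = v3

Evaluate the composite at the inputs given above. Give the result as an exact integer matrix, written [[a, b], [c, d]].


[t2, t3] = [[-4, 4], [4, 4]]
[t1, [t2, t3]] = [[4, 12], [-4, -4]]
[t4, [t1, [t2, t3]]] = [[20, -8], [-16, -20]]

[[20, -8], [-16, -20]]


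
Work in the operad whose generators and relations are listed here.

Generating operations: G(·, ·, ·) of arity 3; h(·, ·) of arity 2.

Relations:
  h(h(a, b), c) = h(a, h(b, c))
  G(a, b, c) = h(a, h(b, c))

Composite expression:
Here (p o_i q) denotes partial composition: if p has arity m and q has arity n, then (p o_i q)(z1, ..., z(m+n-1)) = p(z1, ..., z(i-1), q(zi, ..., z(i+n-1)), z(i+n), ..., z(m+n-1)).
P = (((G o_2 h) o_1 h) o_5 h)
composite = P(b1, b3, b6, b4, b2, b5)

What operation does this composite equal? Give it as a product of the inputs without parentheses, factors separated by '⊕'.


b1 ⊕ b3 ⊕ b6 ⊕ b4 ⊕ b2 ⊕ b5

Key point: G is associative — brackets drop, the b-order remains.
h(b1, b3) reduces to b1 ⊕ b3
h(b6, b4) reduces to b6 ⊕ b4
h(b2, b5) reduces to b2 ⊕ b5
G(h(b1, b3), h(b6, b4), h(b2, b5)) reduces to b1 ⊕ b3 ⊕ b6 ⊕ b4 ⊕ b2 ⊕ b5


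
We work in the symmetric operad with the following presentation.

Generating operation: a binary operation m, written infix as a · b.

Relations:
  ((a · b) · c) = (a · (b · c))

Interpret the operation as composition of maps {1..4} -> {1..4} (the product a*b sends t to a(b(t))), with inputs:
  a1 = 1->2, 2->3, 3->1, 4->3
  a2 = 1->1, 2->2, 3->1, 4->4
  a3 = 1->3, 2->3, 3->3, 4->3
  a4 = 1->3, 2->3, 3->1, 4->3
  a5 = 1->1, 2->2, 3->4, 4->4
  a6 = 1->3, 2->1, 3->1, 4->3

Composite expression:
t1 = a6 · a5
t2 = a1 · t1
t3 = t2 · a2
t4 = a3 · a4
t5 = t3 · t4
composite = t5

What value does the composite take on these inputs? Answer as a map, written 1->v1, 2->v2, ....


1->1, 2->1, 3->1, 4->1

(a6 · a5) = 1->3, 2->1, 3->3, 4->3
(a1 · (a6 · a5)) = 1->1, 2->2, 3->1, 4->1
((a1 · (a6 · a5)) · a2) = 1->1, 2->2, 3->1, 4->1
(a3 · a4) = 1->3, 2->3, 3->3, 4->3
(((a1 · (a6 · a5)) · a2) · (a3 · a4)) = 1->1, 2->1, 3->1, 4->1


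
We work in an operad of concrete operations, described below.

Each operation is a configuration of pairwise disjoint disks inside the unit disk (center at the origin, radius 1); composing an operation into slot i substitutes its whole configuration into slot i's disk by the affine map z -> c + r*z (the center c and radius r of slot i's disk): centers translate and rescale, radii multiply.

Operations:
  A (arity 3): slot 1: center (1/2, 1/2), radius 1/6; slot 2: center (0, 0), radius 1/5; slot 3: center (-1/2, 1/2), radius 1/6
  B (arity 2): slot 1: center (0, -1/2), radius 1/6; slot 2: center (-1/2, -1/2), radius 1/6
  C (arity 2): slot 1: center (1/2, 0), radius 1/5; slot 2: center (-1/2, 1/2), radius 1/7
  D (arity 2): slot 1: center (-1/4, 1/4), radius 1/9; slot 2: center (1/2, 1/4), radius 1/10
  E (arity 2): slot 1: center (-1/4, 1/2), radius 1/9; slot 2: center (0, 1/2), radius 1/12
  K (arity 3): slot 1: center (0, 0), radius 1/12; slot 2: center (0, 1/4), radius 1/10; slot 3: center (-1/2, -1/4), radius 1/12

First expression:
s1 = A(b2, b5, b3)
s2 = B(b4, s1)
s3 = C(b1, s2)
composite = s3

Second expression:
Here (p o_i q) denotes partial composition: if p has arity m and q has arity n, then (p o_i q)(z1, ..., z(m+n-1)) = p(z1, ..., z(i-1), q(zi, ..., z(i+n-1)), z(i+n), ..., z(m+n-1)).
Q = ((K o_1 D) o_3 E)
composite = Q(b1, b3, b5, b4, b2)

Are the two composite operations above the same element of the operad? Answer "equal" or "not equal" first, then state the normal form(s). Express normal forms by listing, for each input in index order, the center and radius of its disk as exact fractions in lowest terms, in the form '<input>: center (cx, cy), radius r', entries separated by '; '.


The first composite normalizes to b1: center (1/2, 0), radius 1/5; b2: center (-47/84, 37/84), radius 1/252; b3: center (-7/12, 37/84), radius 1/252; b4: center (-1/2, 3/7), radius 1/42; b5: center (-4/7, 3/7), radius 1/210
The second composite normalizes to b1: center (-1/48, 1/48), radius 1/108; b2: center (-1/2, -1/4), radius 1/12; b3: center (1/24, 1/48), radius 1/120; b4: center (0, 3/10), radius 1/120; b5: center (-1/40, 3/10), radius 1/90
The forms do not match — not equal.

not equal: they reduce to b1: center (1/2, 0), radius 1/5; b2: center (-47/84, 37/84), radius 1/252; b3: center (-7/12, 37/84), radius 1/252; b4: center (-1/2, 3/7), radius 1/42; b5: center (-4/7, 3/7), radius 1/210 and b1: center (-1/48, 1/48), radius 1/108; b2: center (-1/2, -1/4), radius 1/12; b3: center (1/24, 1/48), radius 1/120; b4: center (0, 3/10), radius 1/120; b5: center (-1/40, 3/10), radius 1/90


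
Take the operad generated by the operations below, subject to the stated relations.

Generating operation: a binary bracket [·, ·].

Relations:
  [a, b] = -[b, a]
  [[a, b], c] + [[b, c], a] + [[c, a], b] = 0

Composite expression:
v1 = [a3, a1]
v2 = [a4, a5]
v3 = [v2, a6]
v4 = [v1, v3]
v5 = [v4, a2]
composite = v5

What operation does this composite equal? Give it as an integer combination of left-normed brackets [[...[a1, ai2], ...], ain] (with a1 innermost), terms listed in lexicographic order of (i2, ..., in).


-[[[[[a1, a3], a4], a5], a6], a2] + [[[[[a1, a3], a5], a4], a6], a2] + [[[[[a1, a3], a6], a4], a5], a2] - [[[[[a1, a3], a6], a5], a4], a2]


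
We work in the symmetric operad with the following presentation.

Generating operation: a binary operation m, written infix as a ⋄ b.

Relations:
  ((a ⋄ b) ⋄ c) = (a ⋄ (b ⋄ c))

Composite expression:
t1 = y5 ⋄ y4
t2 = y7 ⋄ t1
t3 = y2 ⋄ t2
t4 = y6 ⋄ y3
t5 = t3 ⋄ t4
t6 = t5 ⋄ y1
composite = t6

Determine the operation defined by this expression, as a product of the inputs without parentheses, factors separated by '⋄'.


Under associativity of m, the answer is the y's in reading order.
(y5 ⋄ y4) unparenthesizes to y5 ⋄ y4
(y7 ⋄ (y5 ⋄ y4)) unparenthesizes to y7 ⋄ y5 ⋄ y4
(y2 ⋄ (y7 ⋄ (y5 ⋄ y4))) unparenthesizes to y2 ⋄ y7 ⋄ y5 ⋄ y4
(y6 ⋄ y3) unparenthesizes to y6 ⋄ y3
((y2 ⋄ (y7 ⋄ (y5 ⋄ y4))) ⋄ (y6 ⋄ y3)) unparenthesizes to y2 ⋄ y7 ⋄ y5 ⋄ y4 ⋄ y6 ⋄ y3
(((y2 ⋄ (y7 ⋄ (y5 ⋄ y4))) ⋄ (y6 ⋄ y3)) ⋄ y1) unparenthesizes to y2 ⋄ y7 ⋄ y5 ⋄ y4 ⋄ y6 ⋄ y3 ⋄ y1

y2 ⋄ y7 ⋄ y5 ⋄ y4 ⋄ y6 ⋄ y3 ⋄ y1


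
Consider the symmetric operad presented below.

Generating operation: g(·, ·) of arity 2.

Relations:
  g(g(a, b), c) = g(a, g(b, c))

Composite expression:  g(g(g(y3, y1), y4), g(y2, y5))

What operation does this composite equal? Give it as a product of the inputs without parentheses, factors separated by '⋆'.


Associativity of g dissolves the nesting; only the y-input order survives.
g(y3, y1) flattens to y3 ⋆ y1
g(g(y3, y1), y4) flattens to y3 ⋆ y1 ⋆ y4
g(y2, y5) flattens to y2 ⋆ y5
g(g(g(y3, y1), y4), g(y2, y5)) flattens to y3 ⋆ y1 ⋆ y4 ⋆ y2 ⋆ y5

y3 ⋆ y1 ⋆ y4 ⋆ y2 ⋆ y5


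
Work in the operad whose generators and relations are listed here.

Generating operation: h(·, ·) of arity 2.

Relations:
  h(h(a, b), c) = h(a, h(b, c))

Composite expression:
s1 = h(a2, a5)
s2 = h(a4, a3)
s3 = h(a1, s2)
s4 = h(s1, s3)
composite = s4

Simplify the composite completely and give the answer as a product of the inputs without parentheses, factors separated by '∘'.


a2 ∘ a5 ∘ a1 ∘ a4 ∘ a3

All parenthesizations of h agree; list the a-inputs left to right.
h(a2, a5) reduces to a2 ∘ a5
h(a4, a3) reduces to a4 ∘ a3
h(a1, h(a4, a3)) reduces to a1 ∘ a4 ∘ a3
h(h(a2, a5), h(a1, h(a4, a3))) reduces to a2 ∘ a5 ∘ a1 ∘ a4 ∘ a3


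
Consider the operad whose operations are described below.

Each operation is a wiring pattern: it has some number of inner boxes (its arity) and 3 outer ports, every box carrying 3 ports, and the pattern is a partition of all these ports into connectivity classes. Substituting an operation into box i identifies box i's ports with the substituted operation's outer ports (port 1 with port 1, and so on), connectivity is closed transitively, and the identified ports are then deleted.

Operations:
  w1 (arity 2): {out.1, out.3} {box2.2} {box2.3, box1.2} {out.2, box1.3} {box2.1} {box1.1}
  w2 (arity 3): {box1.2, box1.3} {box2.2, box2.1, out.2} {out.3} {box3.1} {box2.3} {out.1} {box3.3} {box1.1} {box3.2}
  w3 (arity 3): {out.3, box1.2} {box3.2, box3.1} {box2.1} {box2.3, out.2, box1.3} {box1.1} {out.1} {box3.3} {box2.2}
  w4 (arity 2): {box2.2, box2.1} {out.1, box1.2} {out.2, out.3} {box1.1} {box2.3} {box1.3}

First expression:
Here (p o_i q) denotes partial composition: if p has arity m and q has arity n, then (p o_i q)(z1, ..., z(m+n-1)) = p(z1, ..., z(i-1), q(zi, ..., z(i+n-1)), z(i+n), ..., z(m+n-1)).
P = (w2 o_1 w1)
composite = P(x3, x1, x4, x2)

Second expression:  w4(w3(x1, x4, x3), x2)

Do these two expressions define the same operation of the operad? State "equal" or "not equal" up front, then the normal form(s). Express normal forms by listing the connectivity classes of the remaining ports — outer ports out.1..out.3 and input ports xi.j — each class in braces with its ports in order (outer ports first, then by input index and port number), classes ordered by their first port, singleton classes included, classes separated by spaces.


not equal; the first gives {out.1} {out.2, x4.1, x4.2} {out.3} {x1.1} {x1.2} {x1.3, x3.2} {x2.1} {x2.2} {x2.3} {x3.1} {x3.3} {x4.3} and the second {out.1, x1.3, x4.3} {out.2, out.3} {x1.1} {x1.2} {x2.1, x2.2} {x2.3} {x3.1, x3.2} {x3.3} {x4.1} {x4.2}

The first expression, normalized: {out.1} {out.2, x4.1, x4.2} {out.3} {x1.1} {x1.2} {x1.3, x3.2} {x2.1} {x2.2} {x2.3} {x3.1} {x3.3} {x4.3}
The second expression, normalized: {out.1, x1.3, x4.3} {out.2, out.3} {x1.1} {x1.2} {x2.1, x2.2} {x2.3} {x3.1, x3.2} {x3.3} {x4.1} {x4.2}
Distinct normal forms: not equal.


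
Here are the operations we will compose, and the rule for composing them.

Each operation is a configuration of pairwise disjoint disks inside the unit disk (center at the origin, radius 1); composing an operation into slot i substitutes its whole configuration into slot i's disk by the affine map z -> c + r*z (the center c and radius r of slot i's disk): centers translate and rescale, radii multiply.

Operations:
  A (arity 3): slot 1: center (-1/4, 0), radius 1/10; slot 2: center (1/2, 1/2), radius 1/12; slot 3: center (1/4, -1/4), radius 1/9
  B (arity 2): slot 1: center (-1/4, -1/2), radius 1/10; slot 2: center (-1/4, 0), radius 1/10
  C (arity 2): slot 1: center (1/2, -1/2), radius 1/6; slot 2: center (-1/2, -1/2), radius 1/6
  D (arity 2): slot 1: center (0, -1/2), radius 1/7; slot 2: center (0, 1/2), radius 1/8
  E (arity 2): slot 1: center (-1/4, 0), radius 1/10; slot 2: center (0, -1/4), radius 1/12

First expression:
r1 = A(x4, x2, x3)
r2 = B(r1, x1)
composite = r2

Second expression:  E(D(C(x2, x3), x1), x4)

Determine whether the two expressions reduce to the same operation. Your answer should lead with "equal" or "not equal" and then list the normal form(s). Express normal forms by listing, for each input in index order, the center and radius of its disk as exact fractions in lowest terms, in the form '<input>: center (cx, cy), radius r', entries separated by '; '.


The first expression reduces to x1: center (-1/4, 0), radius 1/10; x2: center (-1/5, -9/20), radius 1/120; x3: center (-9/40, -21/40), radius 1/90; x4: center (-11/40, -1/2), radius 1/100
The second expression reduces to x1: center (-1/4, 1/20), radius 1/80; x2: center (-17/70, -2/35), radius 1/420; x3: center (-9/35, -2/35), radius 1/420; x4: center (0, -1/4), radius 1/12
They disagree, so not equal.

not equal: they reduce to x1: center (-1/4, 0), radius 1/10; x2: center (-1/5, -9/20), radius 1/120; x3: center (-9/40, -21/40), radius 1/90; x4: center (-11/40, -1/2), radius 1/100 and x1: center (-1/4, 1/20), radius 1/80; x2: center (-17/70, -2/35), radius 1/420; x3: center (-9/35, -2/35), radius 1/420; x4: center (0, -1/4), radius 1/12


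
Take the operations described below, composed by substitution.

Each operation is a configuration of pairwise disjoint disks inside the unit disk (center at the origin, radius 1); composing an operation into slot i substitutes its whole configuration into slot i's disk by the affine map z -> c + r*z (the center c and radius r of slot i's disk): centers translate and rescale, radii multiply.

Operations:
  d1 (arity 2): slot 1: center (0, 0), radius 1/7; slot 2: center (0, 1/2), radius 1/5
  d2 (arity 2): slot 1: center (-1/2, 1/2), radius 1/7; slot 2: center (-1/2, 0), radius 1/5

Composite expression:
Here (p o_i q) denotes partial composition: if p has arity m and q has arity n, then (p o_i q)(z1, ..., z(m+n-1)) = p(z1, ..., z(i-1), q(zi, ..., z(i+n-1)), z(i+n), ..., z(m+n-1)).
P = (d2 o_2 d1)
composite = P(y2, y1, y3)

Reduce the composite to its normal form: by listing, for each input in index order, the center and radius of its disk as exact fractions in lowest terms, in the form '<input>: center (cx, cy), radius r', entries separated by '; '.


Only the slot chain above each y matters under d2; compose those maps.
input y2: composing its 1 substitution step yields center (-1/2, 1/2), radius 1/7
input y1: composing its 2 substitution steps yields center (-1/2, 0), radius 1/35
input y3: composing its 2 substitution steps yields center (-1/2, 1/10), radius 1/25

y1: center (-1/2, 0), radius 1/35; y2: center (-1/2, 1/2), radius 1/7; y3: center (-1/2, 1/10), radius 1/25


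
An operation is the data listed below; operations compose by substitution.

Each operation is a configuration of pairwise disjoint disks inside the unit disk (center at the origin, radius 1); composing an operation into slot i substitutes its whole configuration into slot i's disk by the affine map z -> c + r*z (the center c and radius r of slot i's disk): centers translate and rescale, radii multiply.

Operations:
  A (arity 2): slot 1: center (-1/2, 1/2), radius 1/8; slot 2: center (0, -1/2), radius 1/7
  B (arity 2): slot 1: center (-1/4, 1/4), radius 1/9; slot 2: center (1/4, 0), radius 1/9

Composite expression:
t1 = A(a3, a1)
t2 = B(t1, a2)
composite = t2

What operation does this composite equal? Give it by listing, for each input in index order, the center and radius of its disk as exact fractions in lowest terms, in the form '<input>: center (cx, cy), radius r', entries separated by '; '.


a1: center (-1/4, 7/36), radius 1/63; a2: center (1/4, 0), radius 1/9; a3: center (-11/36, 11/36), radius 1/72


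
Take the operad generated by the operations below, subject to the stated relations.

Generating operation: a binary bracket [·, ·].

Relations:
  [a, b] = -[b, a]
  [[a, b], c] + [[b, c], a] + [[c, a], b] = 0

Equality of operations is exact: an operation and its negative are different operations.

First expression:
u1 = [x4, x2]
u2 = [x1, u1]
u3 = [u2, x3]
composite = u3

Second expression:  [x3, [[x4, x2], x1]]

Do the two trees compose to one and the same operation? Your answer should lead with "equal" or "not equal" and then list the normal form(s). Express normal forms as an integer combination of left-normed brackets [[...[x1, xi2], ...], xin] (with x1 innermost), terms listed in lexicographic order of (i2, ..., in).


equal; both compose to -[[[x1, x2], x4], x3] + [[[x1, x4], x2], x3]

Reducing the first expression gives -[[[x1, x2], x4], x3] + [[[x1, x4], x2], x3]
Reducing the second expression gives -[[[x1, x2], x4], x3] + [[[x1, x4], x2], x3]
Both agree, so they are equal.


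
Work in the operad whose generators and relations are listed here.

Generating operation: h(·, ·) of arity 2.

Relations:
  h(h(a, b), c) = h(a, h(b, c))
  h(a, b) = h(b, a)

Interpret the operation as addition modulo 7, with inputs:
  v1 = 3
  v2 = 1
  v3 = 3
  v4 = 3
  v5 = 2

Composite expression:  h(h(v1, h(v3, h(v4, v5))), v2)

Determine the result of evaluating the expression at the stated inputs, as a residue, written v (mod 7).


5 (mod 7)

h(v4, v5) = 5
h(v3, h(v4, v5)) = 1
h(v1, h(v3, h(v4, v5))) = 4
h(h(v1, h(v3, h(v4, v5))), v2) = 5


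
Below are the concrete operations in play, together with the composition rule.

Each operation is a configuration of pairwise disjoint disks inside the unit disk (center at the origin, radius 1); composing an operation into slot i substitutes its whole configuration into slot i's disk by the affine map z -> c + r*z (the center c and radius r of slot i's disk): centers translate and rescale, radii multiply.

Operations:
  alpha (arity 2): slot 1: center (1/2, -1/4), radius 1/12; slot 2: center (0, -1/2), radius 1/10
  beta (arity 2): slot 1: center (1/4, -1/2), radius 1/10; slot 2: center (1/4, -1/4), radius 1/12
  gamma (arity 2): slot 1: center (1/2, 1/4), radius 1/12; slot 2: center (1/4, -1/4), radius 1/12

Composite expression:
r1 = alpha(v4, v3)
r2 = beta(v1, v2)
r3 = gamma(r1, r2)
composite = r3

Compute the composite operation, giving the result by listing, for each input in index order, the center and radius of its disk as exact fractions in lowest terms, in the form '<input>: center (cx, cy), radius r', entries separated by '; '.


v1: center (13/48, -7/24), radius 1/120; v2: center (13/48, -13/48), radius 1/144; v3: center (1/2, 5/24), radius 1/120; v4: center (13/24, 11/48), radius 1/144

Follow each v-input down from gamma: c' goes to c + r*c', radius to r*r'.
for v4, the 2-step affine chain lands on center (13/24, 11/48), radius 1/144
for v3, the 2-step affine chain lands on center (1/2, 5/24), radius 1/120
for v1, the 2-step affine chain lands on center (13/48, -7/24), radius 1/120
for v2, the 2-step affine chain lands on center (13/48, -13/48), radius 1/144


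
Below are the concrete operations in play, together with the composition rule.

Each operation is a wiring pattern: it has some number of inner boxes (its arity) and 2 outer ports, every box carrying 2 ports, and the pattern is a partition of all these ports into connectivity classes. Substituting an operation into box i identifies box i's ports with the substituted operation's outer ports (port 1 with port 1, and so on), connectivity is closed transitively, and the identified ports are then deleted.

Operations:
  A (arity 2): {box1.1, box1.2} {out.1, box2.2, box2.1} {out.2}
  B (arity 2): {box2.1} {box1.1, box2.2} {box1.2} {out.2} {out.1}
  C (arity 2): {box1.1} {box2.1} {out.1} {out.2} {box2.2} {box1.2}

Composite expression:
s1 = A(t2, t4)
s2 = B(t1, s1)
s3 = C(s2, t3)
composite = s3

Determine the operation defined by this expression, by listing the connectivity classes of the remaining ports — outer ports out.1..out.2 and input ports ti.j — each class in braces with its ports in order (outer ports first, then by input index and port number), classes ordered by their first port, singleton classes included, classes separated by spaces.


{out.1} {out.2} {t1.1} {t1.2} {t2.1, t2.2} {t3.1} {t3.2} {t4.1, t4.2}

After gluing at C, chains via deleted ports link the t-ports.
composing A on (t2, t4), with out.j its own outer ports: {out.1, t4.1, t4.2} {out.2} {t2.1, t2.2}
composing B on (t1, t2, t4), with out.j its own outer ports: {out.1} {out.2} {t1.1} {t1.2} {t2.1, t2.2} {t4.1, t4.2}
composing C on (t1, t2, t4, t3), with out.j its own outer ports: {out.1} {out.2} {t1.1} {t1.2} {t2.1, t2.2} {t3.1} {t3.2} {t4.1, t4.2}


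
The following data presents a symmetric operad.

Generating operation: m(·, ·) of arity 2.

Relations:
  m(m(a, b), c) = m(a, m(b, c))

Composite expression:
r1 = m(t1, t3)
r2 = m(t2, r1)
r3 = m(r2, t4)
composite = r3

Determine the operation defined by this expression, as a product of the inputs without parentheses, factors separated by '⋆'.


Key point: m is associative — brackets drop, the t-order remains.
m(t1, t3) spells out as t1 ⋆ t3
m(t2, m(t1, t3)) spells out as t2 ⋆ t1 ⋆ t3
m(m(t2, m(t1, t3)), t4) spells out as t2 ⋆ t1 ⋆ t3 ⋆ t4

t2 ⋆ t1 ⋆ t3 ⋆ t4


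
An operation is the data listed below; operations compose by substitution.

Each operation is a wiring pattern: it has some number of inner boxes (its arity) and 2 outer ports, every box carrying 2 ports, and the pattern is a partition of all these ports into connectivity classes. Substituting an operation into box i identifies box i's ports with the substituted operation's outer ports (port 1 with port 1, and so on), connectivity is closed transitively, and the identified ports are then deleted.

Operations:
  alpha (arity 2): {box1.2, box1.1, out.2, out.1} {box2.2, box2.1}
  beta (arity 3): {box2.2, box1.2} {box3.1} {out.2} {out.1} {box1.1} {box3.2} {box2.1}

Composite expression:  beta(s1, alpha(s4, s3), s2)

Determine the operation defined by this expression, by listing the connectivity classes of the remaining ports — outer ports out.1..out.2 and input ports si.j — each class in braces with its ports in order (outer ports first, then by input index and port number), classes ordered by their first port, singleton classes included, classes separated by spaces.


Two ports join when wires chain via beta-identified ports.
after alpha, the pattern on (s4, s3) reads {out.1, out.2, s4.1, s4.2} {s3.1, s3.2} (out.j = its outer ports)
after beta, the pattern on (s1, s4, s3, s2) reads {out.1} {out.2} {s1.1} {s1.2, s4.1, s4.2} {s2.1} {s2.2} {s3.1, s3.2} (out.j = its outer ports)

{out.1} {out.2} {s1.1} {s1.2, s4.1, s4.2} {s2.1} {s2.2} {s3.1, s3.2}


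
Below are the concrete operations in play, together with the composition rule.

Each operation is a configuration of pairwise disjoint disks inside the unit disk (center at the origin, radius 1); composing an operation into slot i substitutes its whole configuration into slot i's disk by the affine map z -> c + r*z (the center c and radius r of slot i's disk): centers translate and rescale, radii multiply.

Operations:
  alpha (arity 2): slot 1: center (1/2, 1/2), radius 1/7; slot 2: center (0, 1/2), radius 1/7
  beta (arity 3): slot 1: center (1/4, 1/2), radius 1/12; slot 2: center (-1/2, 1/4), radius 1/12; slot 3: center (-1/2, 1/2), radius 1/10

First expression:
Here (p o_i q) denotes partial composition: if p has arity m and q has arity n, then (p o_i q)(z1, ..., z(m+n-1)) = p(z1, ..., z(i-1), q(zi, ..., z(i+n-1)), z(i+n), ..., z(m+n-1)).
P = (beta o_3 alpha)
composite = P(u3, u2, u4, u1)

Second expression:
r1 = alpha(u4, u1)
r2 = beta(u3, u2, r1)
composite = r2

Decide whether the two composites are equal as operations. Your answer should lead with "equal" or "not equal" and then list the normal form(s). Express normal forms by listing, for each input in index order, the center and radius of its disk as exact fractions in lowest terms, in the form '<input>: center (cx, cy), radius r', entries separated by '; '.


equal; both compose to u1: center (-1/2, 11/20), radius 1/70; u2: center (-1/2, 1/4), radius 1/12; u3: center (1/4, 1/2), radius 1/12; u4: center (-9/20, 11/20), radius 1/70

The first expression, normalized: u1: center (-1/2, 11/20), radius 1/70; u2: center (-1/2, 1/4), radius 1/12; u3: center (1/4, 1/2), radius 1/12; u4: center (-9/20, 11/20), radius 1/70
The second expression, normalized: u1: center (-1/2, 11/20), radius 1/70; u2: center (-1/2, 1/4), radius 1/12; u3: center (1/4, 1/2), radius 1/12; u4: center (-9/20, 11/20), radius 1/70
The normal forms match — equal.


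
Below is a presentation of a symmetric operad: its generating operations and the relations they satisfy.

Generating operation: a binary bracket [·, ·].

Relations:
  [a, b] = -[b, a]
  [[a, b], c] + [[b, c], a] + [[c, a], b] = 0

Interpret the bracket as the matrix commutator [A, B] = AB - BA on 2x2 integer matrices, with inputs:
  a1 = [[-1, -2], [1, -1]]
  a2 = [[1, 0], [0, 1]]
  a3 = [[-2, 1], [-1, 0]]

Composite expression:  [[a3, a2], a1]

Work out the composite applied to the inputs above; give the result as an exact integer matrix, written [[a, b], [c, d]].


[[0, 0], [0, 0]]
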